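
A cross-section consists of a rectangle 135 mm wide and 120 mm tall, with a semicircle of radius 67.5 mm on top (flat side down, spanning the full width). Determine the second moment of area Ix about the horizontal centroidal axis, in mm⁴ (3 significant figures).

Ix ≈ 6.07 × 10⁷ mm⁴

Decompose the section into non-overlapping parts with the origin at the bottom-left of its bounding rectangle.
Rectangular body: 135 × 120, A = 16 200 mm², y = 60 mm, Ī = 19 440 000 mm⁴.
Semicircular cap: semicircle r = 67.5, A = 7156.9 mm², y = 148.65 mm, Ī = 2 278 490 mm⁴.
Centroid: ȳ = ΣA·y / ΣA = 87.163 mm.
Transfer each piece to the horizontal centroidal axis using Ī + A·d² with d = y − 87.163:
  rectangular body: d = -27.163 mm → contributes +31 392 940 mm⁴
  semicircular cap: d = 61.485 mm → contributes +29 334 412 mm⁴
Total I = 60 727 352 mm⁴.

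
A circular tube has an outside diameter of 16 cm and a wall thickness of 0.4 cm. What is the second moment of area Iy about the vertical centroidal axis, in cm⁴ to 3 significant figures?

Treat the section as a set of non-overlapping primitives; coordinates are from the bounding-box lower-left.
Outer circle: ⌀16, A = 201.06 cm², x = 8 cm, Ī = 3 217 cm⁴.
Bore (subtracted): ⌀15.2, A = 181.46 cm², x = 8 cm, Ī = 2620.3 cm⁴.
By symmetry the centroid is at mid-width, x̄ = 8 cm.
All pieces are centred on the vertical centroidal axis, so I = ΣĪ (holes subtracted) = 596.73 cm⁴.

Iy ≈ 597 cm⁴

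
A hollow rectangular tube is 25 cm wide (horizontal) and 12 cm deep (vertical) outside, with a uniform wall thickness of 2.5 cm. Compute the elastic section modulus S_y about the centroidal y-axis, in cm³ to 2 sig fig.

Decompose the section into non-overlapping parts with the origin at the bottom-left of its bounding rectangle.
Outer rectangle: 25 × 12, A = 300 cm², x = 12.5 cm, Ī = 15 625 cm⁴.
Inner void (subtracted): 20 × 7, A = 140 cm², x = 12.5 cm, Ī = 4 667 cm⁴.
By symmetry the centroid is at mid-width, x̄ = 12.5 cm.
All pieces are centred on the centroidal y-axis, so I = ΣĪ (holes subtracted) = 10 958 cm⁴.
Extreme fibre distance c = 12.5 cm; S = I/c = 876.7 cm³.

S_y ≈ 880 cm³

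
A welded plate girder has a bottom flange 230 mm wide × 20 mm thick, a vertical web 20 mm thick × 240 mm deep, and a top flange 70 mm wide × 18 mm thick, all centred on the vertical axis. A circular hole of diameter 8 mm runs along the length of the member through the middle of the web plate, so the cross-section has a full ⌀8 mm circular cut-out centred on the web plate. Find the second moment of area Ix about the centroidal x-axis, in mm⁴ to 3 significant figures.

Ix ≈ 1.04 × 10⁸ mm⁴

Treat the section as a set of non-overlapping primitives; coordinates are from the bounding-box lower-left.
Bottom plate: 230 × 20, A = 4 600 mm², y = 10 mm, Ī = 153 333 mm⁴.
Web plate: 20 × 240, A = 4 800 mm², y = 140 mm, Ī = 23 040 000 mm⁴.
Top plate: 70 × 18, A = 1 260 mm², y = 269 mm, Ī = 34 020 mm⁴.
Hole (subtracted): ⌀8, A = 50.265 mm², y = 140 mm, Ī = 201.06 mm⁴.
Centroid: ȳ = ΣA·y / ΣA = 98.957 mm.
Transfer each piece to the centroidal x-axis using Ī + A·d² with d = y − 98.957:
  bottom plate: d = -88.957 mm → contributes +36 554 374 mm⁴
  web plate: d = 41.043 mm → contributes +31 125 907 mm⁴
  top plate: d = 170.04 mm → contributes +36 466 632 mm⁴
  hole: d = 41.043 mm → contributes −84 876 mm⁴
Total I = 104 062 036 mm⁴.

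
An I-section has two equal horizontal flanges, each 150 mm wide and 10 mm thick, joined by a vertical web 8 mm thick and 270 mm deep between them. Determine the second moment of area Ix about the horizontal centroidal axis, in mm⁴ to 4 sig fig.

Decompose the section into non-overlapping parts with the origin at the bottom-left of its bounding rectangle.
Bottom flange: 150 × 10, A = 1 500 mm², y = 5 mm, Ī = 12 500 mm⁴.
Web: 8 × 270, A = 2 160 mm², y = 145 mm, Ī = 13 122 000 mm⁴.
Top flange: 150 × 10, A = 1 500 mm², y = 285 mm, Ī = 12 500 mm⁴.
By symmetry the centroid is at mid-height, ȳ = 145 mm.
Transfer each piece to the horizontal centroidal axis using Ī + A·d² with d = y − 145:
  bottom flange: d = -140 mm → contributes +29 412 500 mm⁴
  web: d = 0 mm → contributes +13 122 000 mm⁴
  top flange: d = 140 mm → contributes +29 412 500 mm⁴
Total I = 71 947 000 mm⁴.

Ix ≈ 7.195 × 10⁷ mm⁴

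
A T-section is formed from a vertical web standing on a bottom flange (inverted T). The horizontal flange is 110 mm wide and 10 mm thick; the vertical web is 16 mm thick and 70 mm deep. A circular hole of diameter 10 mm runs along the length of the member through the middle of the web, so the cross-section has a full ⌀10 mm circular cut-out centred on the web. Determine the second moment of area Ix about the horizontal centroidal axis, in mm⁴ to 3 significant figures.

Decompose the section into non-overlapping parts with the origin at the bottom-left of its bounding rectangle.
Flange: 110 × 10, A = 1 100 mm², y = 5 mm, Ī = 9166.7 mm⁴.
Web: 16 × 70, A = 1 120 mm², y = 45 mm, Ī = 457 333 mm⁴.
Hole (subtracted): ⌀10, A = 78.54 mm², y = 45 mm, Ī = 490.87 mm⁴.
Centroid: ȳ = ΣA·y / ΣA = 24.453 mm.
Transfer each piece to the horizontal centroidal axis using Ī + A·d² with d = y − 24.453:
  flange: d = -19.453 mm → contributes +425 439 mm⁴
  web: d = 20.547 mm → contributes +930 162 mm⁴
  hole: d = 20.547 mm → contributes −33 648 mm⁴
Total I = 1 321 953 mm⁴.

Ix ≈ 1.32 × 10⁶ mm⁴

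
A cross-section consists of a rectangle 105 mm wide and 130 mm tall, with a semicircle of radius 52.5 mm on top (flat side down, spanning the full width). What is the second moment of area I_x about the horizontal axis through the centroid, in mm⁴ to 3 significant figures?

Decompose the section into non-overlapping parts with the origin at the bottom-left of its bounding rectangle.
Rectangular body: 105 × 130, A = 13 650 mm², y = 65 mm, Ī = 19 223 750 mm⁴.
Semicircular cap: semicircle r = 52.5, A = 4329.5 mm², y = 152.28 mm, Ī = 833 814 mm⁴.
Centroid: ȳ = ΣA·y / ΣA = 86.018 mm.
Transfer each piece to the horizontal axis through the centroid using Ī + A·d² with d = y − 86.018:
  rectangular body: d = -21.018 mm → contributes +25 253 515 mm⁴
  semicircular cap: d = 66.264 mm → contributes +19 844 357 mm⁴
Total I = 45 097 872 mm⁴.

I_x ≈ 4.51 × 10⁷ mm⁴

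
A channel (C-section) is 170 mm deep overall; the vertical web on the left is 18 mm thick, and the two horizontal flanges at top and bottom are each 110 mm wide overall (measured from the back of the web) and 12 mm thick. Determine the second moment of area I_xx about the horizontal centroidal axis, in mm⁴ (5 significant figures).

I_xx ≈ 2.1176 × 10⁷ mm⁴

Break the section into simple shapes (no overlaps), measuring from the bottom-left corner of the bounding box.
Web: 18 × 170, A = 3 060 mm², y = 85 mm, Ī = 7 369 500 mm⁴.
Top flange (beyond web): 92 × 12, A = 1 104 mm², y = 164 mm, Ī = 13 248 mm⁴.
Bottom flange (beyond web): 92 × 12, A = 1 104 mm², y = 6 mm, Ī = 13 248 mm⁴.
By symmetry the centroid is at mid-height, ȳ = 85 mm.
Transfer each piece to the horizontal centroidal axis using Ī + A·d² with d = y − 85:
  web: d = 0 mm → contributes +7 369 500 mm⁴
  top flange (beyond web): d = 79 mm → contributes +6 903 312 mm⁴
  bottom flange (beyond web): d = -79 mm → contributes +6 903 312 mm⁴
Total I = 21 176 124 mm⁴.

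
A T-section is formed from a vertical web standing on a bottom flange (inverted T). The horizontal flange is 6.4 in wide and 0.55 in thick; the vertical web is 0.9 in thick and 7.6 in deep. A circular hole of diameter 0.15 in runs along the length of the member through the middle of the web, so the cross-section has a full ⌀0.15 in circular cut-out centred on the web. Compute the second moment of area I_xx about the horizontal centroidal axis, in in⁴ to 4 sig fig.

I_xx ≈ 71.57 in⁴

Break the section into simple shapes (no overlaps), measuring from the bottom-left corner of the bounding box.
Flange: 6.4 × 0.55, A = 3.52 in², y = 0.275 in, Ī = 0.0887333 in⁴.
Web: 0.9 × 7.6, A = 6.84 in², y = 4.35 in, Ī = 32.9232 in⁴.
Hole (subtracted): ⌀0.15, A = 0.0176715 in², y = 4.35 in, Ī = 0.0000248505 in⁴.
Centroid: ȳ = ΣA·y / ΣA = 2.96308 in.
Transfer each piece to the horizontal centroidal axis using Ī + A·d² with d = y − 2.96308:
  flange: d = -2.68808 in → contributes +25.5234 in⁴
  web: d = 1.38692 in → contributes +46.0803 in⁴
  hole: d = 1.38692 in → contributes −0.0340168 in⁴
Total I = 71.5697 in⁴.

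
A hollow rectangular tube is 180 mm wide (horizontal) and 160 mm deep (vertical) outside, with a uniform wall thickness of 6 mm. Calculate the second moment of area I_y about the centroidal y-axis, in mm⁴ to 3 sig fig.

Split into non-overlapping primitives; take the origin at the lower-left of the bounding box.
Outer rectangle: 180 × 160, A = 28 800 mm², x = 90 mm, Ī = 77 760 000 mm⁴.
Inner void (subtracted): 168 × 148, A = 24 864 mm², x = 90 mm, Ī = 58 480 128 mm⁴.
By symmetry the centroid is at mid-width, x̄ = 90 mm.
All pieces are centred on the centroidal y-axis, so I = ΣĪ (holes subtracted) = 19 279 872 mm⁴.

I_y ≈ 1.93 × 10⁷ mm⁴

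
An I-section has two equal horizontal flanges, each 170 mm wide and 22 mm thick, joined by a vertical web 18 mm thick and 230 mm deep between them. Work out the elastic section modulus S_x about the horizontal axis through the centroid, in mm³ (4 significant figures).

S_x ≈ 1.002 × 10⁶ mm³

Split into non-overlapping primitives; take the origin at the lower-left of the bounding box.
Bottom flange: 170 × 22, A = 3 740 mm², y = 11 mm, Ī = 150 847 mm⁴.
Web: 18 × 230, A = 4 140 mm², y = 137 mm, Ī = 18 250 500 mm⁴.
Top flange: 170 × 22, A = 3 740 mm², y = 263 mm, Ī = 150 847 mm⁴.
By symmetry the centroid is at mid-height, ȳ = 137 mm.
Transfer each piece to the horizontal axis through the centroid using Ī + A·d² with d = y − 137:
  bottom flange: d = -126 mm → contributes +59 527 087 mm⁴
  web: d = 0 mm → contributes +18 250 500 mm⁴
  top flange: d = 126 mm → contributes +59 527 087 mm⁴
Total I = 137 304 673 mm⁴.
Extreme fibre distance c = 137 mm; S = I/c = 1 002 224 mm³.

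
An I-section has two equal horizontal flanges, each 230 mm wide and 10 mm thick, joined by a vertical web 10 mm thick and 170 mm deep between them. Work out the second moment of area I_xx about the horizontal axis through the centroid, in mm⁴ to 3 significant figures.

Break the section into simple shapes (no overlaps), measuring from the bottom-left corner of the bounding box.
Bottom flange: 230 × 10, A = 2 300 mm², y = 5 mm, Ī = 19 167 mm⁴.
Web: 10 × 170, A = 1 700 mm², y = 95 mm, Ī = 4 094 167 mm⁴.
Top flange: 230 × 10, A = 2 300 mm², y = 185 mm, Ī = 19 167 mm⁴.
By symmetry the centroid is at mid-height, ȳ = 95 mm.
Transfer each piece to the horizontal axis through the centroid using Ī + A·d² with d = y − 95:
  bottom flange: d = -90 mm → contributes +18 649 167 mm⁴
  web: d = 0 mm → contributes +4 094 167 mm⁴
  top flange: d = 90 mm → contributes +18 649 167 mm⁴
Total I = 41 392 500 mm⁴.

I_xx ≈ 4.14 × 10⁷ mm⁴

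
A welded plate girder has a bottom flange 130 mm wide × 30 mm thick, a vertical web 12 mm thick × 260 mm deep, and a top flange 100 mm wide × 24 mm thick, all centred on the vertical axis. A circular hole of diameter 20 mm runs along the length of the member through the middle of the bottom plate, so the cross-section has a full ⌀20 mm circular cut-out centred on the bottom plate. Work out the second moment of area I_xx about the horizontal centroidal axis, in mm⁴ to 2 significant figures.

Split into non-overlapping primitives; take the origin at the lower-left of the bounding box.
Bottom plate: 130 × 30, A = 3 900 mm², y = 15 mm, Ī = 292 500 mm⁴.
Web plate: 12 × 260, A = 3 120 mm², y = 160 mm, Ī = 17 576 000 mm⁴.
Top plate: 100 × 24, A = 2 400 mm², y = 302 mm, Ī = 115 200 mm⁴.
Hole (subtracted): ⌀20, A = 314.2 mm², y = 15 mm, Ī = 7 854 mm⁴.
Centroid: ȳ = ΣA·y / ΣA = 140.3 mm.
Transfer each piece to the horizontal centroidal axis using Ī + A·d² with d = y − 140.3:
  bottom plate: d = -125.3 mm → contributes +61 548 415 mm⁴
  web plate: d = 19.67 mm → contributes +18 783 628 mm⁴
  top plate: d = 161.7 mm → contributes +62 847 438 mm⁴
  hole: d = -125.3 mm → contributes −4 942 242 mm⁴
Total I = 138 237 239 mm⁴.

I_xx ≈ 1.4 × 10⁸ mm⁴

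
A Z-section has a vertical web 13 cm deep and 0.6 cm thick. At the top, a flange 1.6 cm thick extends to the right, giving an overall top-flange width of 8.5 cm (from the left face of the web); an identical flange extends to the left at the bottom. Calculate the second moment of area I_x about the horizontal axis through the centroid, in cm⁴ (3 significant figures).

I_x ≈ 937 cm⁴

Break the section into simple shapes (no overlaps), measuring from the bottom-left corner of the bounding box.
Web: 0.6 × 13, A = 7.8 cm², y = 6.5 cm, Ī = 109.85 cm⁴.
Top flange (beyond web): 7.9 × 1.6, A = 12.64 cm², y = 12.2 cm, Ī = 2.6965 cm⁴.
Bottom flange (beyond web): 7.9 × 1.6, A = 12.64 cm², y = 0.8 cm, Ī = 2.6965 cm⁴.
Centroid: ȳ = ΣA·y / ΣA = 6.5 cm.
Transfer each piece to the horizontal axis through the centroid using Ī + A·d² with d = y − 6.5:
  web: d = 0 cm → contributes +109.85 cm⁴
  top flange (beyond web): d = 5.7 cm → contributes +413.37 cm⁴
  bottom flange (beyond web): d = -5.7 cm → contributes +413.37 cm⁴
Total I = 936.59 cm⁴.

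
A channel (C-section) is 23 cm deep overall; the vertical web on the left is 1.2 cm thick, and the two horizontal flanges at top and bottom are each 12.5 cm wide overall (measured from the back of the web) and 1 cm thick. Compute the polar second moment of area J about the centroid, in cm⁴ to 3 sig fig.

Break the section into simple shapes (no overlaps), measuring from the bottom-left corner of the bounding box.
Web: 1.2 × 23, A = 27.6 cm², y = 11.5 cm, Ī = 1216.7 cm⁴.
Top flange (beyond web): 11.3 × 1, A = 11.3 cm², y = 22.5 cm, Ī = 0.94167 cm⁴.
Bottom flange (beyond web): 11.3 × 1, A = 11.3 cm², y = 0.5 cm, Ī = 0.94167 cm⁴.
By symmetry the centroid is at mid-height, ȳ = 11.5 cm.
Transfer each piece to the centroidal x-axis using Ī + A·d² with d = y − 11.5:
  web: d = 0 cm → contributes +1216.7 cm⁴
  top flange (beyond web): d = 11 cm → contributes +1368.2 cm⁴
  bottom flange (beyond web): d = -11 cm → contributes +1368.2 cm⁴
Total I = 3953.2 cm⁴.
For the y-axis: x̄ = 3.4137 cm.
Repeating about the centroidal y-axis gives I_y = 729.17 cm⁴.
Polar second moment: J = I_x + I_y = 4682.3 cm⁴.

J ≈ 4680 cm⁴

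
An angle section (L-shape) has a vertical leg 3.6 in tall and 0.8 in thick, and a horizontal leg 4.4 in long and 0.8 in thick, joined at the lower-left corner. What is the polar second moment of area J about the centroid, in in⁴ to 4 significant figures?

J ≈ 16.32 in⁴

Decompose the section into non-overlapping parts with the origin at the bottom-left of its bounding rectangle.
Vertical leg: 0.8 × 3.6, A = 2.88 in², y = 1.8 in, Ī = 3.1104 in⁴.
Horizontal leg (remainder): 3.6 × 0.8, A = 2.88 in², y = 0.4 in, Ī = 0.1536 in⁴.
Centroid: ȳ = ΣA·y / ΣA = 1.1 in.
Transfer each piece to the centroidal x-axis using Ī + A·d² with d = y − 1.1:
  vertical leg: d = 0.7 in → contributes +4.5216 in⁴
  horizontal leg (remainder): d = -0.7 in → contributes +1.5648 in⁴
Total I = 6.0864 in⁴.
For the y-axis: x̄ = 1.5 in.
Repeating about the centroidal y-axis gives I_y = 10.2336 in⁴.
Polar second moment: J = I_x + I_y = 16.32 in⁴.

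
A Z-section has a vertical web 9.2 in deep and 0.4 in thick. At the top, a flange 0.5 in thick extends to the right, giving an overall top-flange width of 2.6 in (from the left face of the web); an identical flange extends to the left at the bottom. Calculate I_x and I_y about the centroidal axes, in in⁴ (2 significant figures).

I_x ≈ 68 in⁴, I_y ≈ 4.7 in⁴

Break the section into simple shapes (no overlaps), measuring from the bottom-left corner of the bounding box.
Web: 0.4 × 9.2, A = 3.68 in², y = 4.6 in, Ī = 25.96 in⁴.
Top flange (beyond web): 2.2 × 0.5, A = 1.1 in², y = 8.95 in, Ī = 0.02292 in⁴.
Bottom flange (beyond web): 2.2 × 0.5, A = 1.1 in², y = 0.25 in, Ī = 0.02292 in⁴.
Centroid: ȳ = ΣA·y / ΣA = 4.6 in.
Transfer each piece to the centroidal x-axis using Ī + A·d² with d = y − 4.6:
  web: d = 0 in → contributes +25.96 in⁴
  top flange (beyond web): d = 4.35 in → contributes +20.84 in⁴
  bottom flange (beyond web): d = -4.35 in → contributes +20.84 in⁴
Total I = 67.63 in⁴.
For the y-axis: x̄ = 2.4 in.
Repeating about the centroidal y-axis gives I_y = 4.654 in⁴.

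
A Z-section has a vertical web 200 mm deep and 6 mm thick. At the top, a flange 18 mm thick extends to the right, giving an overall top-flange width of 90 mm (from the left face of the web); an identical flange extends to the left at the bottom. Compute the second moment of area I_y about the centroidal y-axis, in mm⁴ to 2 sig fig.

Split into non-overlapping primitives; take the origin at the lower-left of the bounding box.
Web: 6 × 200, A = 1 200 mm², x = 87 mm, Ī = 3 600 mm⁴.
Top flange (beyond web): 84 × 18, A = 1 512 mm², x = 132 mm, Ī = 889 056 mm⁴.
Bottom flange (beyond web): 84 × 18, A = 1 512 mm², x = 42 mm, Ī = 889 056 mm⁴.
Centroid: x̄ = ΣA·x / ΣA = 87 mm.
Transfer each piece to the centroidal y-axis using Ī + A·d² with d = x − 87:
  web: d = 0 mm → contributes +3 600 mm⁴
  top flange (beyond web): d = 45 mm → contributes +3 950 856 mm⁴
  bottom flange (beyond web): d = -45 mm → contributes +3 950 856 mm⁴
Total I = 7 905 312 mm⁴.

I_y ≈ 7.9 × 10⁶ mm⁴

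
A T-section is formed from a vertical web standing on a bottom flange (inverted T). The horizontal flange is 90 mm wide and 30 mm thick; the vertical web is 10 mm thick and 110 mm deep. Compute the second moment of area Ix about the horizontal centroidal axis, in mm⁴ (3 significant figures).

Ix ≈ 5.14 × 10⁶ mm⁴

Split into non-overlapping primitives; take the origin at the lower-left of the bounding box.
Flange: 90 × 30, A = 2 700 mm², y = 15 mm, Ī = 202 500 mm⁴.
Web: 10 × 110, A = 1 100 mm², y = 85 mm, Ī = 1 109 167 mm⁴.
Centroid: ȳ = ΣA·y / ΣA = 35.263 mm.
Transfer each piece to the horizontal centroidal axis using Ī + A·d² with d = y − 35.263:
  flange: d = -20.263 mm → contributes +1 311 108 mm⁴
  web: d = 49.737 mm → contributes +3 830 295 mm⁴
Total I = 5 141 404 mm⁴.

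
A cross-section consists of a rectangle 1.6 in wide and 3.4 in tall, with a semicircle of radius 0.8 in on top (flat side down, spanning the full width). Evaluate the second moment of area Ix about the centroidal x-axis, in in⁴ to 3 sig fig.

Split into non-overlapping primitives; take the origin at the lower-left of the bounding box.
Rectangular body: 1.6 × 3.4, A = 5.44 in², y = 1.7 in, Ī = 5.2405 in⁴.
Semicircular cap: semicircle r = 0.8, A = 1.0053 in², y = 3.7395 in, Ī = 0.044956 in⁴.
Centroid: ȳ = ΣA·y / ΣA = 2.0181 in.
Transfer each piece to the centroidal x-axis using Ī + A·d² with d = y − 2.0181:
  rectangular body: d = -0.31812 in → contributes +5.7911 in⁴
  semicircular cap: d = 1.7214 in → contributes +3.024 in⁴
Total I = 8.815 in⁴.

Ix ≈ 8.82 in⁴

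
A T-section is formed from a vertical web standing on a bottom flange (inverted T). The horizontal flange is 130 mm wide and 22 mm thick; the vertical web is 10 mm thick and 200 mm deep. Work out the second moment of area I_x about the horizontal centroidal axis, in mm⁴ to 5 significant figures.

Decompose the section into non-overlapping parts with the origin at the bottom-left of its bounding rectangle.
Flange: 130 × 22, A = 2 860 mm², y = 11 mm, Ī = 115353.3 mm⁴.
Web: 10 × 200, A = 2 000 mm², y = 122 mm, Ī = 6 666 667 mm⁴.
Centroid: ȳ = ΣA·y / ΣA = 56.67901 mm.
Transfer each piece to the horizontal centroidal axis using Ī + A·d² with d = y − 56.67901:
  flange: d = -45.67901 mm → contributes +6 082 950 mm⁴
  web: d = 65.32099 mm → contributes +15 200 330 mm⁴
Total I = 21 283 279 mm⁴.

I_x ≈ 2.1283 × 10⁷ mm⁴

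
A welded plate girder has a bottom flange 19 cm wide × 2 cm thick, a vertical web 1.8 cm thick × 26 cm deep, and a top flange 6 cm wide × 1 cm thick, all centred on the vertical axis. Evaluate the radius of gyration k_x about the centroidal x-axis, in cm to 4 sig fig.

k_x ≈ 9.929 cm

Treat the section as a set of non-overlapping primitives; coordinates are from the bounding-box lower-left.
Bottom plate: 19 × 2, A = 38 cm², y = 1 cm, Ī = 12.6667 cm⁴.
Web plate: 1.8 × 26, A = 46.8 cm², y = 15 cm, Ī = 2636.4 cm⁴.
Top plate: 6 × 1, A = 6 cm², y = 28.5 cm, Ī = 0.5 cm⁴.
Centroid: ȳ = ΣA·y / ΣA = 10.033 cm.
Transfer each piece to the centroidal x-axis using Ī + A·d² with d = y − 10.033:
  bottom plate: d = -9.03304 cm → contributes +3113.31 cm⁴
  web plate: d = 4.96696 cm → contributes +3790.99 cm⁴
  top plate: d = 18.467 cm → contributes +2046.67 cm⁴
Total I = 8950.97 cm⁴.
Radius of gyration: k = √(I/A) = √(8950.97 / 90.8) = 9.92869 cm.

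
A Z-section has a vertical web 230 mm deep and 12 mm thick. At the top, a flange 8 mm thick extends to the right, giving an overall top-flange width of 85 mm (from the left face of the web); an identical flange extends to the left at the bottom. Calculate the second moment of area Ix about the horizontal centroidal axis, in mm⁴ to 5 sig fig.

Treat the section as a set of non-overlapping primitives; coordinates are from the bounding-box lower-left.
Web: 12 × 230, A = 2 760 mm², y = 115 mm, Ī = 12 167 000 mm⁴.
Top flange (beyond web): 73 × 8, A = 584 mm², y = 226 mm, Ī = 3114.667 mm⁴.
Bottom flange (beyond web): 73 × 8, A = 584 mm², y = 4 mm, Ī = 3114.667 mm⁴.
Centroid: ȳ = ΣA·y / ΣA = 115 mm.
Transfer each piece to the horizontal centroidal axis using Ī + A·d² with d = y − 115:
  web: d = 0 mm → contributes +12 167 000 mm⁴
  top flange (beyond web): d = 111 mm → contributes +7 198 579 mm⁴
  bottom flange (beyond web): d = -111 mm → contributes +7 198 579 mm⁴
Total I = 26 564 157 mm⁴.

Ix ≈ 2.6564 × 10⁷ mm⁴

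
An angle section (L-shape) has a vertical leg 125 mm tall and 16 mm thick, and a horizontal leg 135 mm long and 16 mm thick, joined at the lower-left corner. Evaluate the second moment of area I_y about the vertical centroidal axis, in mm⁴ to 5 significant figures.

Break the section into simple shapes (no overlaps), measuring from the bottom-left corner of the bounding box.
Vertical leg: 16 × 125, A = 2 000 mm², x = 8 mm, Ī = 42666.67 mm⁴.
Horizontal leg (remainder): 119 × 16, A = 1 904 mm², x = 75.5 mm, Ī = 2 246 879 mm⁴.
Centroid: x̄ = ΣA·x / ΣA = 40.92008 mm.
Transfer each piece to the vertical centroidal axis using Ī + A·d² with d = x − 40.92008:
  vertical leg: d = -32.92008 mm → contributes +2 210 130 mm⁴
  horizontal leg (remainder): d = 34.57992 mm → contributes +4 523 626 mm⁴
Total I = 6 733 756 mm⁴.

I_y ≈ 6.7338 × 10⁶ mm⁴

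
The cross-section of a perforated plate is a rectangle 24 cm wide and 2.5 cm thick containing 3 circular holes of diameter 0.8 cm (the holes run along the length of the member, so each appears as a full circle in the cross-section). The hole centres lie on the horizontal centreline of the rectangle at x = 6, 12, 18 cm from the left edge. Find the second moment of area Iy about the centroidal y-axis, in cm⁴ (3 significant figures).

Break the section into simple shapes (no overlaps), measuring from the bottom-left corner of the bounding box.
Plate: 24 × 2.5, A = 60 cm², x = 12 cm, Ī = 2 880 cm⁴.
Hole 1 (subtracted): ⌀0.8, A = 0.50265 cm², x = 6 cm, Ī = 0.020106 cm⁴.
Hole 2 (subtracted): ⌀0.8, A = 0.50265 cm², x = 12 cm, Ī = 0.020106 cm⁴.
Hole 3 (subtracted): ⌀0.8, A = 0.50265 cm², x = 18 cm, Ī = 0.020106 cm⁴.
By symmetry the centroid is at mid-width, x̄ = 12 cm.
Transfer each piece to the centroidal y-axis using Ī + A·d² with d = x − 12:
  plate: d = 0 cm → contributes +2 880 cm⁴
  hole 1: d = -6 cm → contributes −18.116 cm⁴
  hole 2: d = 0 cm → contributes −0.020106 cm⁴
  hole 3: d = 6 cm → contributes −18.116 cm⁴
Total I = 2843.7 cm⁴.

Iy ≈ 2840 cm⁴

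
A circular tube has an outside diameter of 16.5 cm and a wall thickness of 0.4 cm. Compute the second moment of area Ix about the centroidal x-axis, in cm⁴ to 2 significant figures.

Treat the section as a set of non-overlapping primitives; coordinates are from the bounding-box lower-left.
Outer circle: ⌀16.5, A = 213.8 cm², y = 8.25 cm, Ī = 3 638 cm⁴.
Bore (subtracted): ⌀15.7, A = 193.6 cm², y = 8.25 cm, Ī = 2 982 cm⁴.
By symmetry the centroid is at mid-height, ȳ = 8.25 cm.
All pieces are centred on the centroidal x-axis, so I = ΣĪ (holes subtracted) = 655.9 cm⁴.

Ix ≈ 660 cm⁴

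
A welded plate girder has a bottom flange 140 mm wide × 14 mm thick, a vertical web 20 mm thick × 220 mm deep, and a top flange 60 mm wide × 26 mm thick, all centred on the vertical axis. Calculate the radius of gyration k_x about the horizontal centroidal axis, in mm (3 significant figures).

Break the section into simple shapes (no overlaps), measuring from the bottom-left corner of the bounding box.
Bottom plate: 140 × 14, A = 1 960 mm², y = 7 mm, Ī = 32 013 mm⁴.
Web plate: 20 × 220, A = 4 400 mm², y = 124 mm, Ī = 17 746 667 mm⁴.
Top plate: 60 × 26, A = 1 560 mm², y = 247 mm, Ī = 87 880 mm⁴.
Centroid: ȳ = ΣA·y / ΣA = 119.27 mm.
Transfer each piece to the horizontal centroidal axis using Ī + A·d² with d = y − 119.27:
  bottom plate: d = -112.27 mm → contributes +24 738 137 mm⁴
  web plate: d = 4.7273 mm → contributes +17 844 994 mm⁴
  top plate: d = 127.73 mm → contributes +25 538 120 mm⁴
Total I = 68 121 251 mm⁴.
Radius of gyration: k = √(I/A) = √(68 121 251 / 7 920) = 92.742 mm.

k_x ≈ 92.7 mm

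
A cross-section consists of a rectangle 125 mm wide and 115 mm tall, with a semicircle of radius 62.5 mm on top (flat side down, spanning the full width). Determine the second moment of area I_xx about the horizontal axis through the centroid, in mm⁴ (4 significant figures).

Break the section into simple shapes (no overlaps), measuring from the bottom-left corner of the bounding box.
Rectangular body: 125 × 115, A = 14 375 mm², y = 57.5 mm, Ī = 15 842 448 mm⁴.
Semicircular cap: semicircle r = 62.5, A = 6135.92 mm², y = 141.526 mm, Ī = 1 674 758 mm⁴.
Centroid: ȳ = ΣA·y / ΣA = 82.6367 mm.
Transfer each piece to the horizontal axis through the centroid using Ī + A·d² with d = y − 82.6367:
  rectangular body: d = -25.1367 mm → contributes +24 925 312 mm⁴
  semicircular cap: d = 58.8892 mm → contributes +22 953 736 mm⁴
Total I = 47 879 048 mm⁴.

I_xx ≈ 4.788 × 10⁷ mm⁴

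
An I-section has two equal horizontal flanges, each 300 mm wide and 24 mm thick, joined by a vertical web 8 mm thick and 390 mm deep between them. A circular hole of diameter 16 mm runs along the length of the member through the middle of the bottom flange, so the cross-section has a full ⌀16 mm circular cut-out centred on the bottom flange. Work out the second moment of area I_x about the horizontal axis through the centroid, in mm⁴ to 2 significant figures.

Break the section into simple shapes (no overlaps), measuring from the bottom-left corner of the bounding box.
Bottom flange: 300 × 24, A = 7 200 mm², y = 12 mm, Ī = 345 600 mm⁴.
Web: 8 × 390, A = 3 120 mm², y = 219 mm, Ī = 39 546 000 mm⁴.
Top flange: 300 × 24, A = 7 200 mm², y = 426 mm, Ī = 345 600 mm⁴.
Hole (subtracted): ⌀16, A = 201.1 mm², y = 12 mm, Ī = 3 217 mm⁴.
Centroid: ȳ = ΣA·y / ΣA = 221.4 mm.
Transfer each piece to the horizontal axis through the centroid using Ī + A·d² with d = y − 221.4:
  bottom flange: d = -209.4 mm → contributes +316 063 258 mm⁴
  web: d = -2.403 mm → contributes +39 564 018 mm⁴
  top flange: d = 204.6 mm → contributes +301 736 703 mm⁴
  hole: d = -209.4 mm → contributes −8 819 717 mm⁴
Total I = 648 544 262 mm⁴.

I_x ≈ 6.5 × 10⁸ mm⁴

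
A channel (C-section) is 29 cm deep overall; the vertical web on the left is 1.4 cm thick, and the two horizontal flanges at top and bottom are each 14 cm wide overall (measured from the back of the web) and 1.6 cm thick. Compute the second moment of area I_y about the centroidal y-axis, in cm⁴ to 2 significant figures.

Split into non-overlapping primitives; take the origin at the lower-left of the bounding box.
Web: 1.4 × 29, A = 40.6 cm², x = 0.7 cm, Ī = 6.631 cm⁴.
Top flange (beyond web): 12.6 × 1.6, A = 20.16 cm², x = 7.7 cm, Ī = 266.7 cm⁴.
Bottom flange (beyond web): 12.6 × 1.6, A = 20.16 cm², x = 7.7 cm, Ī = 266.7 cm⁴.
Centroid: x̄ = ΣA·x / ΣA = 4.188 cm.
Transfer each piece to the centroidal y-axis using Ī + A·d² with d = x − 4.188:
  web: d = -3.488 cm → contributes +500.5 cm⁴
  top flange (beyond web): d = 3.512 cm → contributes +515.4 cm⁴
  bottom flange (beyond web): d = 3.512 cm → contributes +515.4 cm⁴
Total I = 1 531 cm⁴.

I_y ≈ 1500 cm⁴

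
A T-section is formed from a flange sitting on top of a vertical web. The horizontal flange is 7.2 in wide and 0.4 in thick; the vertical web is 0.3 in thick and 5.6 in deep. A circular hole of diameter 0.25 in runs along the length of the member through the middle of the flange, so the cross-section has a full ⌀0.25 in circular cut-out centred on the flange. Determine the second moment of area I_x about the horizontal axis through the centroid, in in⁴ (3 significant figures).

I_x ≈ 13.9 in⁴

Break the section into simple shapes (no overlaps), measuring from the bottom-left corner of the bounding box.
Flange: 7.2 × 0.4, A = 2.88 in², y = 5.8 in, Ī = 0.0384 in⁴.
Web: 0.3 × 5.6, A = 1.68 in², y = 2.8 in, Ī = 4.3904 in⁴.
Hole (subtracted): ⌀0.25, A = 0.049087 in², y = 5.8 in, Ī = 0.00019175 in⁴.
Centroid: ȳ = ΣA·y / ΣA = 4.6827 in.
Transfer each piece to the horizontal axis through the centroid using Ī + A·d² with d = y − 4.6827:
  flange: d = 1.1173 in → contributes +3.6336 in⁴
  web: d = -1.8827 in → contributes +10.345 in⁴
  hole: d = 1.1173 in → contributes −0.061469 in⁴
Total I = 13.917 in⁴.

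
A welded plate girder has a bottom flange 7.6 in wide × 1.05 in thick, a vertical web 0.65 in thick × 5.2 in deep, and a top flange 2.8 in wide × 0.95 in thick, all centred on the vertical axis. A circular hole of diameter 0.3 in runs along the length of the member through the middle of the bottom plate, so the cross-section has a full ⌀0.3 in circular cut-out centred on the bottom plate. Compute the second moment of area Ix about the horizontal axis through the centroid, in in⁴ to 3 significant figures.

Treat the section as a set of non-overlapping primitives; coordinates are from the bounding-box lower-left.
Bottom plate: 7.6 × 1.05, A = 7.98 in², y = 0.525 in, Ī = 0.73316 in⁴.
Web plate: 0.65 × 5.2, A = 3.38 in², y = 3.65 in, Ī = 7.6163 in⁴.
Top plate: 2.8 × 0.95, A = 2.66 in², y = 6.725 in, Ī = 0.20005 in⁴.
Hole (subtracted): ⌀0.3, A = 0.070686 in², y = 0.525 in, Ī = 0.00039761 in⁴.
Centroid: ȳ = ΣA·y / ΣA = 2.4645 in.
Transfer each piece to the horizontal axis through the centroid using Ī + A·d² with d = y − 2.4645:
  bottom plate: d = -1.9395 in → contributes +30.751 in⁴
  web plate: d = 1.1855 in → contributes +12.367 in⁴
  top plate: d = 4.2605 in → contributes +48.484 in⁴
  hole: d = -1.9395 in → contributes −0.26629 in⁴
Total I = 91.335 in⁴.

Ix ≈ 91.3 in⁴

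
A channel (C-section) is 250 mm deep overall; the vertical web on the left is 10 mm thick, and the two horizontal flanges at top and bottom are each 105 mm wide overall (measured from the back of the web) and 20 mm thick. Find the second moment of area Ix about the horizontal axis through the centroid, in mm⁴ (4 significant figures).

Break the section into simple shapes (no overlaps), measuring from the bottom-left corner of the bounding box.
Web: 10 × 250, A = 2 500 mm², y = 125 mm, Ī = 13 020 833 mm⁴.
Top flange (beyond web): 95 × 20, A = 1 900 mm², y = 240 mm, Ī = 63333.3 mm⁴.
Bottom flange (beyond web): 95 × 20, A = 1 900 mm², y = 10 mm, Ī = 63333.3 mm⁴.
By symmetry the centroid is at mid-height, ȳ = 125 mm.
Transfer each piece to the horizontal axis through the centroid using Ī + A·d² with d = y − 125:
  web: d = 0 mm → contributes +13 020 833 mm⁴
  top flange (beyond web): d = 115 mm → contributes +25 190 833 mm⁴
  bottom flange (beyond web): d = -115 mm → contributes +25 190 833 mm⁴
Total I = 63 402 500 mm⁴.

Ix ≈ 6.340 × 10⁷ mm⁴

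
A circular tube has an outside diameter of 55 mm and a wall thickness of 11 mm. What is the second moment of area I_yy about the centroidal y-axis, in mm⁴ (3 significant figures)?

I_yy ≈ 3.91 × 10⁵ mm⁴

Decompose the section into non-overlapping parts with the origin at the bottom-left of its bounding rectangle.
Outer circle: ⌀55, A = 2375.8 mm², x = 27.5 mm, Ī = 449 180 mm⁴.
Bore (subtracted): ⌀33, A = 855.3 mm², x = 27.5 mm, Ī = 58 214 mm⁴.
By symmetry the centroid is at mid-width, x̄ = 27.5 mm.
All pieces are centred on the centroidal y-axis, so I = ΣĪ (holes subtracted) = 390 966 mm⁴.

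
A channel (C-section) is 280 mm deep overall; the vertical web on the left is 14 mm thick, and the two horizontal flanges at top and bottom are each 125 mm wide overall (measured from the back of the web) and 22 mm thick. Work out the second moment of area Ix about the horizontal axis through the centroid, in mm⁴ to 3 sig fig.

Ix ≈ 1.07 × 10⁸ mm⁴

Split into non-overlapping primitives; take the origin at the lower-left of the bounding box.
Web: 14 × 280, A = 3 920 mm², y = 140 mm, Ī = 25 610 667 mm⁴.
Top flange (beyond web): 111 × 22, A = 2 442 mm², y = 269 mm, Ī = 98 494 mm⁴.
Bottom flange (beyond web): 111 × 22, A = 2 442 mm², y = 11 mm, Ī = 98 494 mm⁴.
By symmetry the centroid is at mid-height, ȳ = 140 mm.
Transfer each piece to the horizontal axis through the centroid using Ī + A·d² with d = y − 140:
  web: d = 0 mm → contributes +25 610 667 mm⁴
  top flange (beyond web): d = 129 mm → contributes +40 735 816 mm⁴
  bottom flange (beyond web): d = -129 mm → contributes +40 735 816 mm⁴
Total I = 107 082 299 mm⁴.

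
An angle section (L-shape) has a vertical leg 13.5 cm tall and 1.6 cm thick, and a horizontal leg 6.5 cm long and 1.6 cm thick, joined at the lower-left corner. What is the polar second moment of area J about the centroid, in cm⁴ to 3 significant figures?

Decompose the section into non-overlapping parts with the origin at the bottom-left of its bounding rectangle.
Vertical leg: 1.6 × 13.5, A = 21.6 cm², y = 6.75 cm, Ī = 328.05 cm⁴.
Horizontal leg (remainder): 4.9 × 1.6, A = 7.84 cm², y = 0.8 cm, Ī = 1.6725 cm⁴.
Centroid: ȳ = ΣA·y / ΣA = 5.1655 cm.
Transfer each piece to the centroidal x-axis using Ī + A·d² with d = y − 5.1655:
  vertical leg: d = 1.5845 cm → contributes +382.28 cm⁴
  horizontal leg (remainder): d = -4.3655 cm → contributes +151.08 cm⁴
Total I = 533.36 cm⁴.
For the y-axis: x̄ = 1.6655 cm.
Repeating about the centroidal y-axis gives I_y = 81.052 cm⁴.
Polar second moment: J = I_x + I_y = 614.42 cm⁴.

J ≈ 614 cm⁴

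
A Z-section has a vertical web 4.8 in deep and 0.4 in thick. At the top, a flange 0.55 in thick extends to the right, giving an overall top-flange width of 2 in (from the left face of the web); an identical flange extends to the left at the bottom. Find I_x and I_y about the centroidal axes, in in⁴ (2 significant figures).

Break the section into simple shapes (no overlaps), measuring from the bottom-left corner of the bounding box.
Web: 0.4 × 4.8, A = 1.92 in², y = 2.4 in, Ī = 3.686 in⁴.
Top flange (beyond web): 1.6 × 0.55, A = 0.88 in², y = 4.525 in, Ī = 0.02218 in⁴.
Bottom flange (beyond web): 1.6 × 0.55, A = 0.88 in², y = 0.275 in, Ī = 0.02218 in⁴.
Centroid: ȳ = ΣA·y / ΣA = 2.4 in.
Transfer each piece to the centroidal x-axis using Ī + A·d² with d = y − 2.4:
  web: d = 0 in → contributes +3.686 in⁴
  top flange (beyond web): d = 2.125 in → contributes +3.996 in⁴
  bottom flange (beyond web): d = -2.125 in → contributes +3.996 in⁴
Total I = 11.68 in⁴.
For the y-axis: x̄ = 1.8 in.
Repeating about the centroidal y-axis gives I_y = 2.161 in⁴.

I_x ≈ 12 in⁴, I_y ≈ 2.2 in⁴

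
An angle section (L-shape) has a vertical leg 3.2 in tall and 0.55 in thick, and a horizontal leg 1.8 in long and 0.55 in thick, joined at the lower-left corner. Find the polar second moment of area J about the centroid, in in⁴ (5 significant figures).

J ≈ 2.9215 in⁴

Break the section into simple shapes (no overlaps), measuring from the bottom-left corner of the bounding box.
Vertical leg: 0.55 × 3.2, A = 1.76 in², y = 1.6 in, Ī = 1.501867 in⁴.
Horizontal leg (remainder): 1.25 × 0.55, A = 0.6875 in², y = 0.275 in, Ī = 0.01733073 in⁴.
Centroid: ȳ = ΣA·y / ΣA = 1.227809 in.
Transfer each piece to the centroidal x-axis using Ī + A·d² with d = y − 1.227809:
  vertical leg: d = 0.372191 in → contributes +1.745673 in⁴
  horizontal leg (remainder): d = -0.952809 in → contributes +0.6414741 in⁴
Total I = 2.387147 in⁴.
For the y-axis: x̄ = 0.527809 in.
Repeating about the centroidal y-axis gives I_y = 0.5343343 in⁴.
Polar second moment: J = I_x + I_y = 2.921481 in⁴.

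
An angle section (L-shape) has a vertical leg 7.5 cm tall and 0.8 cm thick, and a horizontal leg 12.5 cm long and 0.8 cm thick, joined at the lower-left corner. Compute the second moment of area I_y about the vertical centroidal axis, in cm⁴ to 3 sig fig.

Decompose the section into non-overlapping parts with the origin at the bottom-left of its bounding rectangle.
Vertical leg: 0.8 × 7.5, A = 6 cm², x = 0.4 cm, Ī = 0.32 cm⁴.
Horizontal leg (remainder): 11.7 × 0.8, A = 9.36 cm², x = 6.65 cm, Ī = 106.77 cm⁴.
Centroid: x̄ = ΣA·x / ΣA = 4.2086 cm.
Transfer each piece to the vertical centroidal axis using Ī + A·d² with d = x − 4.2086:
  vertical leg: d = -3.8086 cm → contributes +87.352 cm⁴
  horizontal leg (remainder): d = 2.4414 cm → contributes +162.56 cm⁴
Total I = 249.92 cm⁴.

I_y ≈ 250 cm⁴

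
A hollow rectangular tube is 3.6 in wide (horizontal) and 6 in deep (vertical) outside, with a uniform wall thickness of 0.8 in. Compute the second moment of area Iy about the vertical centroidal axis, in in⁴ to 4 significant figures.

Break the section into simple shapes (no overlaps), measuring from the bottom-left corner of the bounding box.
Outer rectangle: 3.6 × 6, A = 21.6 in², x = 1.8 in, Ī = 23.328 in⁴.
Inner void (subtracted): 2 × 4.4, A = 8.8 in², x = 1.8 in, Ī = 2.93333 in⁴.
By symmetry the centroid is at mid-width, x̄ = 1.8 in.
All pieces are centred on the vertical centroidal axis, so I = ΣĪ (holes subtracted) = 20.3947 in⁴.

Iy ≈ 20.39 in⁴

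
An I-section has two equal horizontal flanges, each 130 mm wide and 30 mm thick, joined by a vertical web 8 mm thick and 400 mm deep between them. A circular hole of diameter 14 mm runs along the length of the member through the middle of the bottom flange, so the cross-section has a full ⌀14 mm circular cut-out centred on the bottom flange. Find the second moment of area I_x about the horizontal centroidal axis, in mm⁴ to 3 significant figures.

I_x ≈ 3.97 × 10⁸ mm⁴

Decompose the section into non-overlapping parts with the origin at the bottom-left of its bounding rectangle.
Bottom flange: 130 × 30, A = 3 900 mm², y = 15 mm, Ī = 292 500 mm⁴.
Web: 8 × 400, A = 3 200 mm², y = 230 mm, Ī = 42 666 667 mm⁴.
Top flange: 130 × 30, A = 3 900 mm², y = 445 mm, Ī = 292 500 mm⁴.
Hole (subtracted): ⌀14, A = 153.94 mm², y = 15 mm, Ī = 1885.7 mm⁴.
Centroid: ȳ = ΣA·y / ΣA = 233.05 mm.
Transfer each piece to the horizontal centroidal axis using Ī + A·d² with d = y − 233.05:
  bottom flange: d = -218.05 mm → contributes +185 723 668 mm⁴
  web: d = -3.0515 mm → contributes +42 696 464 mm⁴
  top flange: d = 211.95 mm → contributes +175 488 962 mm⁴
  hole: d = -218.05 mm → contributes −7 321 094 mm⁴
Total I = 396 588 001 mm⁴.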